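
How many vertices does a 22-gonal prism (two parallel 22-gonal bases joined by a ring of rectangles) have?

A prism on an n-gon has two n-gon bases and n rectangular sides: V = 2·22 = 44, E = 3·22 = 66, F = 22 + 2 = 24.
Check: V − E + F = 44 − 66 + 24 = 2.

44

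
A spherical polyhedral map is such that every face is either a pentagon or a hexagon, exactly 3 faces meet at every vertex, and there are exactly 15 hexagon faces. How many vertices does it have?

Let x be the number of pentagons; then F = 15 + x.
Edge–face incidences: 2E = 6·15 + 5·x = 90 + 5x.
Every vertex has degree 3, so 3V = 2E.
Euler: V − E + F = 2 ⇒ (2E)/3 − E + (15 + x) = 2.
Multiply by 6: 2·(2E) − 3·(2E) + 6·(15 + x) = 12, i.e. 90 + 6x − (90 + 5x) = 12.
Collecting terms: x = 12.
Then 2E = 90 + 5·12 = 150, so E = 75, V = 2E/3 = 50, F = 15 + 12 = 27.

50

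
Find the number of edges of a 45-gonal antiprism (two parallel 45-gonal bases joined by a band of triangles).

180

An antiprism on an n-gon has two n-gon caps and 2n triangles: V = 2·45 = 90, E = 4·45 = 180, F = 2·45 + 2 = 92.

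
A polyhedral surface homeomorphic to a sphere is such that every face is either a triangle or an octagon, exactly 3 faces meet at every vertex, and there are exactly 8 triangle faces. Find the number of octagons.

6

Let x be the number of octagons; then F = 8 + x.
Edge–face incidences: 2E = 3·8 + 8·x = 24 + 8x.
Every vertex has degree 3, so 3V = 2E.
Euler: V − E + F = 2 ⇒ (2E)/3 − E + (8 + x) = 2.
Multiply by 6: 2·(2E) − 3·(2E) + 6·(8 + x) = 12, i.e. 48 + 6x − (24 + 8x) = 12.
Collecting terms: −2x + 24 = 12, so −2x = −12, so x = 6.
Then 2E = 24 + 8·6 = 72, so E = 36, V = 2E/3 = 24, F = 8 + 6 = 14.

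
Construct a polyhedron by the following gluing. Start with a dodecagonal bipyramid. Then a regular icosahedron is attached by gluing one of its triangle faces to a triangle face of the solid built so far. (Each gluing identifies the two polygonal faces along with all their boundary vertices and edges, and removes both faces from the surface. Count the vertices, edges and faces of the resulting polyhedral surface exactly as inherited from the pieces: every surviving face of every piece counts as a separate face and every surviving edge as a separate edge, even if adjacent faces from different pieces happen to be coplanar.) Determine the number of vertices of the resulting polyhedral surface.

A dodecagonal bipyramid: V=14, E=36, F=24.
Attach a regular icosahedron (V=12, E=30, F=20) along a 3-gon: merge 3 vertices and 3 edges, delete both glued faces → V=23, E=63, F=42.
Check: V − E + F = 23 − 63 + 42 = 2.

23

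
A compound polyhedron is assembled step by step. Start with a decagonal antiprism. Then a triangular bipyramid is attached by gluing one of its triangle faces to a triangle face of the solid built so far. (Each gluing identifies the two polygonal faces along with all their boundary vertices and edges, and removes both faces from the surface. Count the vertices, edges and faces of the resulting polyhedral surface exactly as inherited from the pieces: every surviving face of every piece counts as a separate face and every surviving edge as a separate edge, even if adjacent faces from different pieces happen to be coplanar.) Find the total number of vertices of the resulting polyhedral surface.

A decagonal antiprism: V=20, E=40, F=22.
Attach a triangular bipyramid (V=5, E=9, F=6) along a 3-gon: merge 3 vertices and 3 edges, delete both glued faces → V=22, E=46, F=26.
Check: V − E + F = 22 − 46 + 26 = 2.

22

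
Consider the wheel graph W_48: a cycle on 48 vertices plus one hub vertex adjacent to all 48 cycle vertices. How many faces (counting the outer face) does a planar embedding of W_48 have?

49

W_48 has V = 48 + 1 = 49 vertices and E = 2·48 = 96 edges.
By Euler's formula F = 2 − V + E = 2 − 49 + 96 = 49.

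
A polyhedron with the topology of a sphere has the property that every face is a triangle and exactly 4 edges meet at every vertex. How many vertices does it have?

6

Each face has 3 edges and each edge borders two faces, so 2E = 3F.
Each vertex has degree 4, so 4V = 2E and hence V = 3F/4.
Euler: V − E + F = 2 ⇒ (3F/4) − (3F/2) + F = 2.
Multiply by 8: (6 − 12 + 8)F = 16, i.e. 2F = 16.
So F = 8, E = 3·8/2 = 12, V = 3·8/4 = 6.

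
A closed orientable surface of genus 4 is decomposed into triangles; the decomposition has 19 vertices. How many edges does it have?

75

χ = 2 − 2·4 = -6, and every face is a triangle so 3F = 2E.
V − E + F = -6 with E = 3F/2 gives 19 − (3/2 − 1)·F = -6, so F = 50 and E = 75.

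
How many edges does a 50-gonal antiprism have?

An antiprism on an n-gon has two n-gon caps and 2n triangles: V = 2·50 = 100, E = 4·50 = 200, F = 2·50 + 2 = 102.

200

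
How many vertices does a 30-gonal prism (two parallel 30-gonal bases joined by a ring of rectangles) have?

60

A prism on an n-gon has two n-gon bases and n rectangular sides: V = 2·30 = 60, E = 3·30 = 90, F = 30 + 2 = 32.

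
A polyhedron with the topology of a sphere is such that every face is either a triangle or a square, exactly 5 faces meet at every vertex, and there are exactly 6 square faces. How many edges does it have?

60

Let x be the number of triangles; then F = 6 + x.
Edge–face incidences: 2E = 4·6 + 3·x = 24 + 3x.
Every vertex has degree 5, so 5V = 2E.
Euler: V − E + F = 2 ⇒ (2E)/5 − E + (6 + x) = 2.
Multiply by 10: 2·(2E) − 5·(2E) + 10·(6 + x) = 20, i.e. 60 + 10x − 3·(24 + 3x) = 20.
Collecting terms: x − 12 = 20, so x = 32.
Then 2E = 24 + 3·32 = 120, so E = 60, V = 2E/5 = 24, F = 6 + 32 = 38.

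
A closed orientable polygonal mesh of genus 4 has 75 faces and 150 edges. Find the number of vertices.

69

For a closed orientable surface of genus 4, χ = 2 − 2·4 = -6.
V = -6 + E − F = -6 + 150 − 75 = 69.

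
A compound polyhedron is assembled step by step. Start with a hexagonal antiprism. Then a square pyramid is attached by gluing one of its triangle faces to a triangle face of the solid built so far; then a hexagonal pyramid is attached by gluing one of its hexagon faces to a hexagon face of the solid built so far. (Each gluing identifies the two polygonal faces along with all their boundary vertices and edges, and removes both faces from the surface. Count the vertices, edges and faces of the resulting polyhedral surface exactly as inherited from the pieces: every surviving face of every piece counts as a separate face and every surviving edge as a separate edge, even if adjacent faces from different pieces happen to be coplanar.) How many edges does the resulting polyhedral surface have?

A hexagonal antiprism: V=12, E=24, F=14.
Attach a square pyramid (V=5, E=8, F=5) along a 3-gon: merge 3 vertices and 3 edges, delete both glued faces → V=14, E=29, F=17.
Attach a hexagonal pyramid (V=7, E=12, F=7) along a 6-gon: merge 6 vertices and 6 edges, delete both glued faces → V=15, E=35, F=22.
Check: V − E + F = 15 − 35 + 22 = 2.

35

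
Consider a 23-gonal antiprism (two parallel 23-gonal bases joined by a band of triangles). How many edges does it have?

An antiprism on an n-gon has two n-gon caps and 2n triangles: V = 2·23 = 46, E = 4·23 = 92, F = 2·23 + 2 = 48.
Check: V − E + F = 46 − 92 + 48 = 2.

92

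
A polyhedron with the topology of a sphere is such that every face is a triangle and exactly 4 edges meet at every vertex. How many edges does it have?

12

Each face has 3 edges and each edge borders two faces, so 2E = 3F.
Each vertex has degree 4, so 4V = 2E and hence V = 3F/4.
Euler: V − E + F = 2 ⇒ (3F/4) − (3F/2) + F = 2.
Multiply by 8: (6 − 12 + 8)F = 16, i.e. 2F = 16.
So F = 8, E = 3·8/2 = 12, V = 3·8/4 = 6.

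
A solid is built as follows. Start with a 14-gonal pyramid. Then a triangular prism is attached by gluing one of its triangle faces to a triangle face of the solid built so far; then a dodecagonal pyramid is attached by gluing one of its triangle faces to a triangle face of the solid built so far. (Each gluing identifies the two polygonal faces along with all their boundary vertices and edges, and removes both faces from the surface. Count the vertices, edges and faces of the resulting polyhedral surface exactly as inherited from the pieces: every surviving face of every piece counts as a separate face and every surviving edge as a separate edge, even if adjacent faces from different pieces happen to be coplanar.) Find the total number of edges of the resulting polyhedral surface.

A 14-gonal pyramid: V=15, E=28, F=15.
Attach a triangular prism (V=6, E=9, F=5) along a 3-gon: merge 3 vertices and 3 edges, delete both glued faces → V=18, E=34, F=18.
Attach a dodecagonal pyramid (V=13, E=24, F=13) along a 3-gon: merge 3 vertices and 3 edges, delete both glued faces → V=28, E=55, F=29.
Check: V − E + F = 28 − 55 + 29 = 2.

55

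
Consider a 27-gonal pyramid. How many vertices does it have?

A pyramid on an n-gon base has one n-gon and n triangles: V = 27 + 1 = 28, E = 2·27 = 54, F = 27 + 1 = 28.

28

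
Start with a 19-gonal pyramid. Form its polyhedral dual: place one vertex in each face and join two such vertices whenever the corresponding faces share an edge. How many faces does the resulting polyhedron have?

The base solid has V = 20, E = 38, F = 20.
The dual swaps V and F and preserves E: V′ = F = 20, E′ = E = 38, F′ = V = 20.

20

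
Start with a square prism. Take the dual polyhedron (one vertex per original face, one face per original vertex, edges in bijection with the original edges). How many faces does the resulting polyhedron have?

The base solid has V = 8, E = 12, F = 6.
The dual swaps V and F and preserves E: V′ = F = 6, E′ = E = 12, F′ = V = 8.

8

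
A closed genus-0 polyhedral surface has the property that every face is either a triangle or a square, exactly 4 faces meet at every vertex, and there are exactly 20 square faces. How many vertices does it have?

Let x be the number of triangles; then F = 20 + x.
Edge–face incidences: 2E = 4·20 + 3·x = 80 + 3x.
Every vertex has degree 4, so 4V = 2E.
Euler: V − E + F = 2 ⇒ (2E)/4 − E + (20 + x) = 2.
Multiply by 8: 2·(2E) − 4·(2E) + 8·(20 + x) = 16, i.e. 160 + 8x − 2·(80 + 3x) = 16.
Collecting terms: 2x = 16, so x = 8.
Then 2E = 80 + 3·8 = 104, so E = 52, V = 2E/4 = 26, F = 20 + 8 = 28.

26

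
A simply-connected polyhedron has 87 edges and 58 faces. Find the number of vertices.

Here V − E + F = 2.
V = 2 + E − F = 2 + 87 − 58 = 31.

31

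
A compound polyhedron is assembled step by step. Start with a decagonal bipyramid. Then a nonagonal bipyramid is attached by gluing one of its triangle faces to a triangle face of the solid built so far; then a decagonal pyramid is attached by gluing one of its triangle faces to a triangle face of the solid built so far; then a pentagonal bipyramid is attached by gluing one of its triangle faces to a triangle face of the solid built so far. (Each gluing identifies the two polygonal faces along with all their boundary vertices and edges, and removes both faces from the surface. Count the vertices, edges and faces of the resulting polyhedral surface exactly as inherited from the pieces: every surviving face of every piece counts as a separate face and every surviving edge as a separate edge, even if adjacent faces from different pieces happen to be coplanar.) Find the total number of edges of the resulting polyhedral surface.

83

A decagonal bipyramid: V=12, E=30, F=20.
Attach a nonagonal bipyramid (V=11, E=27, F=18) along a 3-gon: merge 3 vertices and 3 edges, delete both glued faces → V=20, E=54, F=36.
Attach a decagonal pyramid (V=11, E=20, F=11) along a 3-gon: merge 3 vertices and 3 edges, delete both glued faces → V=28, E=71, F=45.
Attach a pentagonal bipyramid (V=7, E=15, F=10) along a 3-gon: merge 3 vertices and 3 edges, delete both glued faces → V=32, E=83, F=53.
Check: V − E + F = 32 − 83 + 53 = 2.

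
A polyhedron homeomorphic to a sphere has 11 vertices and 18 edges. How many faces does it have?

9

Here V − E + F = 2.
F = 2 − V + E = 2 − 11 + 18 = 9.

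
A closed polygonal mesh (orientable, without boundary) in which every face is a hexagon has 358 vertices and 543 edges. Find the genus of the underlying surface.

3

Every face is a hexagon and each edge borders two faces, so 6F = 2·543, giving F = 181.
χ = V − E + F = 358 − 543 + 181 = -4.
For a closed orientable surface χ = 2 − 2g, so g = (2 − (-4))/2 = 3.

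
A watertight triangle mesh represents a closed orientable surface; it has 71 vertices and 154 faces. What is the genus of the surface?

4

Every face is a triangle, so 2E = 3·154 = 462, giving E = 231.
χ = V − E + F = 71 − 231 + 154 = -6.
For a closed orientable surface χ = 2 − 2g, so g = (2 − (-6))/2 = 4.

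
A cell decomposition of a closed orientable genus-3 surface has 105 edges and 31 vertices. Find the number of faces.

For a closed orientable surface of genus 3, χ = 2 − 2·3 = -4.
F = -4 − V + E = -4 − 31 + 105 = 70.

70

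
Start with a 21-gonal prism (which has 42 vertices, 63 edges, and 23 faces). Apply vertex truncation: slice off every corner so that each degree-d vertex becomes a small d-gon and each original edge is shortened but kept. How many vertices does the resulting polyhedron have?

126

Truncation replaces each original edge-end by a new vertex, so V′ = 2E = 126.
Each original edge survives, and each old vertex of degree d contributes d new edges; summing degrees gives Σd = 2E, so E′ = E + 2E = 3E = 189.
Each original face survives and each original vertex becomes one new face: F′ = F + V = 65.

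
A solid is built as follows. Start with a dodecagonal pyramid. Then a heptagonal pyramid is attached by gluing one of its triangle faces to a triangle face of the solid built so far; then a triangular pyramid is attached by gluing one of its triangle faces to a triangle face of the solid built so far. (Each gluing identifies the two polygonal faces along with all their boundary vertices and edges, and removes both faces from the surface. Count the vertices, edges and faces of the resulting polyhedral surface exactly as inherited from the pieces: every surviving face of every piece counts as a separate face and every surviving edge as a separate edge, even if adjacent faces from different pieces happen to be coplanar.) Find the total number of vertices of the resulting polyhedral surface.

A dodecagonal pyramid: V=13, E=24, F=13.
Attach a heptagonal pyramid (V=8, E=14, F=8) along a 3-gon: merge 3 vertices and 3 edges, delete both glued faces → V=18, E=35, F=19.
Attach a triangular pyramid (V=4, E=6, F=4) along a 3-gon: merge 3 vertices and 3 edges, delete both glued faces → V=19, E=38, F=21.
Check: V − E + F = 19 − 38 + 21 = 2.

19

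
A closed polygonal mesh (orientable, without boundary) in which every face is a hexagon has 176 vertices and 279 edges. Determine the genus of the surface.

Every face is a hexagon and each edge borders two faces, so 6F = 2·279, giving F = 93.
χ = V − E + F = 176 − 279 + 93 = -10.
For a closed orientable surface χ = 2 − 2g, so g = (2 − (-10))/2 = 6.

6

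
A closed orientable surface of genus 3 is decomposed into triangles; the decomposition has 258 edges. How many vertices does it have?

82

χ = 2 − 2·3 = -4, and every face is a triangle so 3F = 2E.
F = 2E/3 = 172. Then V = -4 + E − F = -4 + 258 − 172 = 82.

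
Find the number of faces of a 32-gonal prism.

34

A prism on an n-gon has two n-gon bases and n rectangular sides: V = 2·32 = 64, E = 3·32 = 96, F = 32 + 2 = 34.
Check: V − E + F = 64 − 96 + 34 = 2.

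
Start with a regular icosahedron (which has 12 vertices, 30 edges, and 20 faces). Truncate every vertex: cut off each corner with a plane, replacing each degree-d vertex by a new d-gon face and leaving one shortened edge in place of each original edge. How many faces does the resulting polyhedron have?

32

Truncation replaces each original edge-end by a new vertex, so V′ = 2E = 60.
Each original edge survives, and each old vertex of degree d contributes d new edges; summing degrees gives Σd = 2E, so E′ = E + 2E = 3E = 90.
Each original face survives and each original vertex becomes one new face: F′ = F + V = 32.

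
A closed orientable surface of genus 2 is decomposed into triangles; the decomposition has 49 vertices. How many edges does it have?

χ = 2 − 2·2 = -2, and every face is a triangle so 3F = 2E.
V − E + F = -2 with E = 3F/2 gives 49 − (3/2 − 1)·F = -2, so F = 102 and E = 153.

153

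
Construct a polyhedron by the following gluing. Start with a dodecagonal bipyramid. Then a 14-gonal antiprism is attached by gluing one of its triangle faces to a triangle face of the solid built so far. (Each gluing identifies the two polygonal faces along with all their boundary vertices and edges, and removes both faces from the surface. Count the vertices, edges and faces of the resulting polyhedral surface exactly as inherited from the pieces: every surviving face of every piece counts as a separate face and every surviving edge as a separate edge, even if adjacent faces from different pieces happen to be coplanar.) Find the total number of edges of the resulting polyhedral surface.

A dodecagonal bipyramid: V=14, E=36, F=24.
Attach a 14-gonal antiprism (V=28, E=56, F=30) along a 3-gon: merge 3 vertices and 3 edges, delete both glued faces → V=39, E=89, F=52.
Check: V − E + F = 39 − 89 + 52 = 2.

89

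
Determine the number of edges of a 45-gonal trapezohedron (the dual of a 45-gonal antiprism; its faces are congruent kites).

180

The n-trapezohedron (dual of the n-antiprism) has V = 2·45 + 2 = 92, E = 4·45 = 180, F = 2·45 = 90.
Check: V − E + F = 92 − 180 + 90 = 2.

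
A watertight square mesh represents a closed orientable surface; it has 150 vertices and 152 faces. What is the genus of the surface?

Every face is a square, so 2E = 4·152 = 608, giving E = 304.
χ = V − E + F = 150 − 304 + 152 = -2.
For a closed orientable surface χ = 2 − 2g, so g = (2 − (-2))/2 = 2.

2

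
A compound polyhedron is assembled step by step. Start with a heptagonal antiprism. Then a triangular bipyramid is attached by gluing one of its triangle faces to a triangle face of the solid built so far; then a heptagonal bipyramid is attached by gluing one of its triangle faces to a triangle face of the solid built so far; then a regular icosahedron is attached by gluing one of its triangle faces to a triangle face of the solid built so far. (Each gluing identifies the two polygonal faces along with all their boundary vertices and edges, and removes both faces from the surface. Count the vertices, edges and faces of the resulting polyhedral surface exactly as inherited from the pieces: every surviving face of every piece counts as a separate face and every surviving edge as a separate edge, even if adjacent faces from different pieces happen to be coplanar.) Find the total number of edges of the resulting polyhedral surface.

A heptagonal antiprism: V=14, E=28, F=16.
Attach a triangular bipyramid (V=5, E=9, F=6) along a 3-gon: merge 3 vertices and 3 edges, delete both glued faces → V=16, E=34, F=20.
Attach a heptagonal bipyramid (V=9, E=21, F=14) along a 3-gon: merge 3 vertices and 3 edges, delete both glued faces → V=22, E=52, F=32.
Attach a regular icosahedron (V=12, E=30, F=20) along a 3-gon: merge 3 vertices and 3 edges, delete both glued faces → V=31, E=79, F=50.
Check: V − E + F = 31 − 79 + 50 = 2.

79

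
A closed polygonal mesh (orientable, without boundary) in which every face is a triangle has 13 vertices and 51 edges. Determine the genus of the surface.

Every face is a triangle and each edge borders two faces, so 3F = 2·51, giving F = 34.
χ = V − E + F = 13 − 51 + 34 = -4.
For a closed orientable surface χ = 2 − 2g, so g = (2 − (-4))/2 = 3.

3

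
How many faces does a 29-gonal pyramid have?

30

A pyramid on an n-gon base has one n-gon and n triangles: V = 29 + 1 = 30, E = 2·29 = 58, F = 29 + 1 = 30.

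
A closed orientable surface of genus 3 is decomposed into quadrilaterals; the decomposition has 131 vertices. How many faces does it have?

χ = 2 − 2·3 = -4, and every face is a square so 4F = 2E.
V − E + F = -4 with E = 4F/2 gives 131 − (4/2 − 1)·F = -4, so F = 135 and E = 270.

135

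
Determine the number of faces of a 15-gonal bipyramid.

A bipyramid over an n-gon has 2n triangular faces and n + 2 vertices: V = 15 + 2 = 17, E = 3·15 = 45, F = 2·15 = 30.

30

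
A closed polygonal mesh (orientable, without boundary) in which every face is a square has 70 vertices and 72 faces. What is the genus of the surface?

2

Every face is a square, so 2E = 4·72 = 288, giving E = 144.
χ = V − E + F = 70 − 144 + 72 = -2.
For a closed orientable surface χ = 2 − 2g, so g = (2 − (-2))/2 = 2.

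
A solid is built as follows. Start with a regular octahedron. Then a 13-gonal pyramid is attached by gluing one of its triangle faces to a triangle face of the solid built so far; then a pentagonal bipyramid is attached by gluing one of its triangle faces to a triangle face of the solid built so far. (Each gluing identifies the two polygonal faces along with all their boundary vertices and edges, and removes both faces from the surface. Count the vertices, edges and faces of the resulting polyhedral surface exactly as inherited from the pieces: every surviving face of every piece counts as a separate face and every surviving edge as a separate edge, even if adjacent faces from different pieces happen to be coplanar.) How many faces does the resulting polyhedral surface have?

28

A regular octahedron: V=6, E=12, F=8.
Attach a 13-gonal pyramid (V=14, E=26, F=14) along a 3-gon: merge 3 vertices and 3 edges, delete both glued faces → V=17, E=35, F=20.
Attach a pentagonal bipyramid (V=7, E=15, F=10) along a 3-gon: merge 3 vertices and 3 edges, delete both glued faces → V=21, E=47, F=28.
Check: V − E + F = 21 − 47 + 28 = 2.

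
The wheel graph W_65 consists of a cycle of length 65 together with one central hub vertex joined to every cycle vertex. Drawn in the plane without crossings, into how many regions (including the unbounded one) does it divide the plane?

W_65 has V = 65 + 1 = 66 vertices and E = 2·65 = 130 edges.
By Euler's formula F = 2 − V + E = 2 − 66 + 130 = 66.

66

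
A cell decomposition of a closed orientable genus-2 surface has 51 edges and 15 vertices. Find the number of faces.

For a closed orientable surface of genus 2, χ = 2 − 2·2 = -2.
F = -2 − V + E = -2 − 15 + 51 = 34.

34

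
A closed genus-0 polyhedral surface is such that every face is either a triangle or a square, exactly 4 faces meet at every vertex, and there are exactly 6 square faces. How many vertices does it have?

Let x be the number of triangles; then F = 6 + x.
Edge–face incidences: 2E = 4·6 + 3·x = 24 + 3x.
Every vertex has degree 4, so 4V = 2E.
Euler: V − E + F = 2 ⇒ (2E)/4 − E + (6 + x) = 2.
Multiply by 8: 2·(2E) − 4·(2E) + 8·(6 + x) = 16, i.e. 48 + 8x − 2·(24 + 3x) = 16.
Collecting terms: 2x = 16, so x = 8.
Then 2E = 24 + 3·8 = 48, so E = 24, V = 2E/4 = 12, F = 6 + 8 = 14.

12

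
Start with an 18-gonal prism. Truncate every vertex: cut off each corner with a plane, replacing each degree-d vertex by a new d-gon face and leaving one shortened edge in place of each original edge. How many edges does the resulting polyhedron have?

162

The base solid has V = 36, E = 54, F = 20.
Truncation replaces each original edge-end by a new vertex, so V′ = 2E = 108.
Each original edge survives, and each old vertex of degree d contributes d new edges; summing degrees gives Σd = 2E, so E′ = E + 2E = 3E = 162.
Each original face survives and each original vertex becomes one new face: F′ = F + V = 56.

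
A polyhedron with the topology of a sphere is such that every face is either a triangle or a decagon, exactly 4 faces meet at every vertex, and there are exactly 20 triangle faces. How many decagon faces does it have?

2

Let x be the number of decagons; then F = 20 + x.
Edge–face incidences: 2E = 3·20 + 10·x = 60 + 10x.
Every vertex has degree 4, so 4V = 2E.
Euler: V − E + F = 2 ⇒ (2E)/4 − E + (20 + x) = 2.
Multiply by 8: 2·(2E) − 4·(2E) + 8·(20 + x) = 16, i.e. 160 + 8x − 2·(60 + 10x) = 16.
Collecting terms: −12x + 40 = 16, so −12x = −24, so x = 2.
Then 2E = 60 + 10·2 = 80, so E = 40, V = 2E/4 = 20, F = 20 + 2 = 22.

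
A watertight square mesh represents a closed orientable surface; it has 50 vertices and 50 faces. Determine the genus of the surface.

1

Every face is a square, so 2E = 4·50 = 200, giving E = 100.
χ = V − E + F = 50 − 100 + 50 = 0.
For a closed orientable surface χ = 2 − 2g, so g = (2 − (0))/2 = 1.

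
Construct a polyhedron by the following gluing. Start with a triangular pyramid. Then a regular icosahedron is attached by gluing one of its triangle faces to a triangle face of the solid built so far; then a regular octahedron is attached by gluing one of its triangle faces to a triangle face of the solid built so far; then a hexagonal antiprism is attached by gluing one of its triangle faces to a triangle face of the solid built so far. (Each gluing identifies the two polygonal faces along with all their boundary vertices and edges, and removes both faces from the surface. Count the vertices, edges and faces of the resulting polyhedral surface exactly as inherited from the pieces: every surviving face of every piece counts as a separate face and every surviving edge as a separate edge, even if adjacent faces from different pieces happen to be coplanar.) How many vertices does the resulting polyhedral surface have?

A triangular pyramid: V=4, E=6, F=4.
Attach a regular icosahedron (V=12, E=30, F=20) along a 3-gon: merge 3 vertices and 3 edges, delete both glued faces → V=13, E=33, F=22.
Attach a regular octahedron (V=6, E=12, F=8) along a 3-gon: merge 3 vertices and 3 edges, delete both glued faces → V=16, E=42, F=28.
Attach a hexagonal antiprism (V=12, E=24, F=14) along a 3-gon: merge 3 vertices and 3 edges, delete both glued faces → V=25, E=63, F=40.
Check: V − E + F = 25 − 63 + 40 = 2.

25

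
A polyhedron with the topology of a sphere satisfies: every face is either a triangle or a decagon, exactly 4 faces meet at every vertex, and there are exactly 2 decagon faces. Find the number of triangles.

Let x be the number of triangles; then F = 2 + x.
Edge–face incidences: 2E = 10·2 + 3·x = 20 + 3x.
Every vertex has degree 4, so 4V = 2E.
Euler: V − E + F = 2 ⇒ (2E)/4 − E + (2 + x) = 2.
Multiply by 8: 2·(2E) − 4·(2E) + 8·(2 + x) = 16, i.e. 16 + 8x − 2·(20 + 3x) = 16.
Collecting terms: 2x − 24 = 16, so 2x = 40, so x = 20.
Then 2E = 20 + 3·20 = 80, so E = 40, V = 2E/4 = 20, F = 2 + 20 = 22.

20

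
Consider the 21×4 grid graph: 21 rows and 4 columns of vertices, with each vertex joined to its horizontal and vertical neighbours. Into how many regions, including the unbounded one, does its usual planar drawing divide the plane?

The grid has V = 21·4 = 84 vertices and E = 21·3 + 4·20 = 143 edges.
F = 2 − V + E = 2 − 84 + 143 = 61.

61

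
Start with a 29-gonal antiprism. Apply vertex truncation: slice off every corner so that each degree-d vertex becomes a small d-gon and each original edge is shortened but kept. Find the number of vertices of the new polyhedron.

The base solid has V = 58, E = 116, F = 60.
Truncation replaces each original edge-end by a new vertex, so V′ = 2E = 232.
Each original edge survives, and each old vertex of degree d contributes d new edges; summing degrees gives Σd = 2E, so E′ = E + 2E = 3E = 348.
Each original face survives and each original vertex becomes one new face: F′ = F + V = 118.

232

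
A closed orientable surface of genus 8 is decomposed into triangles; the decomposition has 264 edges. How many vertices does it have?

74

χ = 2 − 2·8 = -14, and every face is a triangle so 3F = 2E.
F = 2E/3 = 176. Then V = -14 + E − F = -14 + 264 − 176 = 74.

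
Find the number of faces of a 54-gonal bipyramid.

108

A bipyramid over an n-gon has 2n triangular faces and n + 2 vertices: V = 54 + 2 = 56, E = 3·54 = 162, F = 2·54 = 108.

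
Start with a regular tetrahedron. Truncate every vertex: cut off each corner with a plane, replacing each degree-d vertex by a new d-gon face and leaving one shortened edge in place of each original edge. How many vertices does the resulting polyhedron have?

The base solid has V = 4, E = 6, F = 4.
Truncation replaces each original edge-end by a new vertex, so V′ = 2E = 12.
Each original edge survives, and each old vertex of degree d contributes d new edges; summing degrees gives Σd = 2E, so E′ = E + 2E = 3E = 18.
Each original face survives and each original vertex becomes one new face: F′ = F + V = 8.

12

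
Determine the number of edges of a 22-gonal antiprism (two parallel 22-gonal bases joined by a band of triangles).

88

An antiprism on an n-gon has two n-gon caps and 2n triangles: V = 2·22 = 44, E = 4·22 = 88, F = 2·22 + 2 = 46.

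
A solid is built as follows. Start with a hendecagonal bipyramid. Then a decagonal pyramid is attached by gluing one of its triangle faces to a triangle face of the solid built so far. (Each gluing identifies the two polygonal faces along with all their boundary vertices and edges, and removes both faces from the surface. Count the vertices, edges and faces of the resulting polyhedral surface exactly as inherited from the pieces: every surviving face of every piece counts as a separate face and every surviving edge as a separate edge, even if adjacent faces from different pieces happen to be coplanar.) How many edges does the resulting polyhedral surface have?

A hendecagonal bipyramid: V=13, E=33, F=22.
Attach a decagonal pyramid (V=11, E=20, F=11) along a 3-gon: merge 3 vertices and 3 edges, delete both glued faces → V=21, E=50, F=31.
Check: V − E + F = 21 − 50 + 31 = 2.

50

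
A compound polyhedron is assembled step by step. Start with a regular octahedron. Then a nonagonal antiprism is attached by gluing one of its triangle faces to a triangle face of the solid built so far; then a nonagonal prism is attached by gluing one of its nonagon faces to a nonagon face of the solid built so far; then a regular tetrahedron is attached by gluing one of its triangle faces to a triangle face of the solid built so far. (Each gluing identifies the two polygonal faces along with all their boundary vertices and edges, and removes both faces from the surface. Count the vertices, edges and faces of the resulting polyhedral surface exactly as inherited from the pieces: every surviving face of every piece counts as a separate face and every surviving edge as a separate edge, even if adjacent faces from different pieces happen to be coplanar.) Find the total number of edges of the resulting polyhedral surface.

A regular octahedron: V=6, E=12, F=8.
Attach a nonagonal antiprism (V=18, E=36, F=20) along a 3-gon: merge 3 vertices and 3 edges, delete both glued faces → V=21, E=45, F=26.
Attach a nonagonal prism (V=18, E=27, F=11) along a 9-gon: merge 9 vertices and 9 edges, delete both glued faces → V=30, E=63, F=35.
Attach a regular tetrahedron (V=4, E=6, F=4) along a 3-gon: merge 3 vertices and 3 edges, delete both glued faces → V=31, E=66, F=37.
Check: V − E + F = 31 − 66 + 37 = 2.

66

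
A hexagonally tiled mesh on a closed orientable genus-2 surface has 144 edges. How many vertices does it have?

94

χ = 2 − 2·2 = -2, and every face is a hexagon so 6F = 2E.
F = 2E/6 = 48. Then V = -2 + E − F = -2 + 144 − 48 = 94.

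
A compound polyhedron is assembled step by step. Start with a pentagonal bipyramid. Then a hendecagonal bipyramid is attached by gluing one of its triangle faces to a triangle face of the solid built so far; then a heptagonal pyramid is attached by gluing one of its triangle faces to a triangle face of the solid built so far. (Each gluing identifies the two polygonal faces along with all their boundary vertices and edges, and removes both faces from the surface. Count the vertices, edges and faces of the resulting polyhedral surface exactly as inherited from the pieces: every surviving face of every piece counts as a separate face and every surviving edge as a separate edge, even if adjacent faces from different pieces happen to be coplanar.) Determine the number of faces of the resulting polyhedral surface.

36

A pentagonal bipyramid: V=7, E=15, F=10.
Attach a hendecagonal bipyramid (V=13, E=33, F=22) along a 3-gon: merge 3 vertices and 3 edges, delete both glued faces → V=17, E=45, F=30.
Attach a heptagonal pyramid (V=8, E=14, F=8) along a 3-gon: merge 3 vertices and 3 edges, delete both glued faces → V=22, E=56, F=36.
Check: V − E + F = 22 − 56 + 36 = 2.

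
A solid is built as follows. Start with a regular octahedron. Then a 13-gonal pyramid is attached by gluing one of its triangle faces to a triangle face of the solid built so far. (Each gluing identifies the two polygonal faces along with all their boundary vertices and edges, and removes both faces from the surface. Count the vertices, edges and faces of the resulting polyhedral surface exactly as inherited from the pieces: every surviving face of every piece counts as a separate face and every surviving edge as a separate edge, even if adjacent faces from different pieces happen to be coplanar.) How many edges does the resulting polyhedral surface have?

35

A regular octahedron: V=6, E=12, F=8.
Attach a 13-gonal pyramid (V=14, E=26, F=14) along a 3-gon: merge 3 vertices and 3 edges, delete both glued faces → V=17, E=35, F=20.
Check: V − E + F = 17 − 35 + 20 = 2.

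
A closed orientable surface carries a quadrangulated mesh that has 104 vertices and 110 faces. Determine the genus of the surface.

Every face is a square, so 2E = 4·110 = 440, giving E = 220.
χ = V − E + F = 104 − 220 + 110 = -6.
For a closed orientable surface χ = 2 − 2g, so g = (2 − (-6))/2 = 4.

4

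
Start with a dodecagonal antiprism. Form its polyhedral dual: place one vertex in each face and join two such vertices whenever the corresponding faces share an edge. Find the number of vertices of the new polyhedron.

The base solid has V = 24, E = 48, F = 26.
The dual swaps V and F and preserves E: V′ = F = 26, E′ = E = 48, F′ = V = 24.

26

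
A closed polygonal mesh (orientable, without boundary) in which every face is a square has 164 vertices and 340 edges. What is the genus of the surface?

4

Every face is a square and each edge borders two faces, so 4F = 2·340, giving F = 170.
χ = V − E + F = 164 − 340 + 170 = -6.
For a closed orientable surface χ = 2 − 2g, so g = (2 − (-6))/2 = 4.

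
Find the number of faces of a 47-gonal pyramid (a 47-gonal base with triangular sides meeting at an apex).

48

A pyramid on an n-gon base has one n-gon and n triangles: V = 47 + 1 = 48, E = 2·47 = 94, F = 47 + 1 = 48.
Check: V − E + F = 48 − 94 + 48 = 2.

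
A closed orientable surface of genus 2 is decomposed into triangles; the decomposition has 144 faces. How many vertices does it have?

χ = 2 − 2·2 = -2, and every face is a triangle so 3F = 2E.
E = 3·144/2 = 216. Then V = -2 + E − F = -2 + 216 − 144 = 70.

70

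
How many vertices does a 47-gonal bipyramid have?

49

A bipyramid over an n-gon has 2n triangular faces and n + 2 vertices: V = 47 + 2 = 49, E = 3·47 = 141, F = 2·47 = 94.
Check: V − E + F = 49 − 141 + 94 = 2.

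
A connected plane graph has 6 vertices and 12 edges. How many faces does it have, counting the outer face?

Euler's formula for a connected plane graph: V − E + F = 2, so F = 2 − 6 + 12 = 8.

8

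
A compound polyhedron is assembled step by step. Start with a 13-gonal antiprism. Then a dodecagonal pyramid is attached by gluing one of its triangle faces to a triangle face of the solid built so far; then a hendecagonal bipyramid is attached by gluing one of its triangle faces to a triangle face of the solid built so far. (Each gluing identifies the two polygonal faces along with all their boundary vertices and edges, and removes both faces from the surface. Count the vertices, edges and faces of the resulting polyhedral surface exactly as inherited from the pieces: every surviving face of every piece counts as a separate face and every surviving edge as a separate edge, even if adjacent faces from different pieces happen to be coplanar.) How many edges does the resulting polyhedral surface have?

A 13-gonal antiprism: V=26, E=52, F=28.
Attach a dodecagonal pyramid (V=13, E=24, F=13) along a 3-gon: merge 3 vertices and 3 edges, delete both glued faces → V=36, E=73, F=39.
Attach a hendecagonal bipyramid (V=13, E=33, F=22) along a 3-gon: merge 3 vertices and 3 edges, delete both glued faces → V=46, E=103, F=59.
Check: V − E + F = 46 − 103 + 59 = 2.

103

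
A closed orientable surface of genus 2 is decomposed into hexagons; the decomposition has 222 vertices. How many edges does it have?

336

χ = 2 − 2·2 = -2, and every face is a hexagon so 6F = 2E.
V − E + F = -2 with E = 6F/2 gives 222 − (6/2 − 1)·F = -2, so F = 112 and E = 336.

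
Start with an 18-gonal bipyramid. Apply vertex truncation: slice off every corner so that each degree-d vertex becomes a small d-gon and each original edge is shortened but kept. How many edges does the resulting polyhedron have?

162

The base solid has V = 20, E = 54, F = 36.
Truncation replaces each original edge-end by a new vertex, so V′ = 2E = 108.
Each original edge survives, and each old vertex of degree d contributes d new edges; summing degrees gives Σd = 2E, so E′ = E + 2E = 3E = 162.
Each original face survives and each original vertex becomes one new face: F′ = F + V = 56.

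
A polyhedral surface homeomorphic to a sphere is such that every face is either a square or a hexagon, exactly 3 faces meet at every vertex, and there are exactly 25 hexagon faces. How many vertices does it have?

Let x be the number of squares; then F = 25 + x.
Edge–face incidences: 2E = 6·25 + 4·x = 150 + 4x.
Every vertex has degree 3, so 3V = 2E.
Euler: V − E + F = 2 ⇒ (2E)/3 − E + (25 + x) = 2.
Multiply by 6: 2·(2E) − 3·(2E) + 6·(25 + x) = 12, i.e. 150 + 6x − (150 + 4x) = 12.
Collecting terms: 2x = 12, so x = 6.
Then 2E = 150 + 4·6 = 174, so E = 87, V = 2E/3 = 58, F = 25 + 6 = 31.

58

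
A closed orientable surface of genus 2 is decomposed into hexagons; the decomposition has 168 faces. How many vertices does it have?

334

χ = 2 − 2·2 = -2, and every face is a hexagon so 6F = 2E.
E = 6·168/2 = 504. Then V = -2 + E − F = -2 + 504 − 168 = 334.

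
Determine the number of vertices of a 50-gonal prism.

A prism on an n-gon has two n-gon bases and n rectangular sides: V = 2·50 = 100, E = 3·50 = 150, F = 50 + 2 = 52.

100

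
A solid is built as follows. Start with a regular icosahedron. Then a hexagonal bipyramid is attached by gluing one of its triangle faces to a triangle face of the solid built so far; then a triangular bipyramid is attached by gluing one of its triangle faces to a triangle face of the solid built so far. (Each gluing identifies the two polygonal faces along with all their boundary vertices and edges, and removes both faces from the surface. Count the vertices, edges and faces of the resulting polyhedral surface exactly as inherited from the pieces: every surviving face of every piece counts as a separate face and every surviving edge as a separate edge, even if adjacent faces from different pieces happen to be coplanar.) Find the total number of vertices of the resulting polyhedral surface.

A regular icosahedron: V=12, E=30, F=20.
Attach a hexagonal bipyramid (V=8, E=18, F=12) along a 3-gon: merge 3 vertices and 3 edges, delete both glued faces → V=17, E=45, F=30.
Attach a triangular bipyramid (V=5, E=9, F=6) along a 3-gon: merge 3 vertices and 3 edges, delete both glued faces → V=19, E=51, F=34.
Check: V − E + F = 19 − 51 + 34 = 2.

19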